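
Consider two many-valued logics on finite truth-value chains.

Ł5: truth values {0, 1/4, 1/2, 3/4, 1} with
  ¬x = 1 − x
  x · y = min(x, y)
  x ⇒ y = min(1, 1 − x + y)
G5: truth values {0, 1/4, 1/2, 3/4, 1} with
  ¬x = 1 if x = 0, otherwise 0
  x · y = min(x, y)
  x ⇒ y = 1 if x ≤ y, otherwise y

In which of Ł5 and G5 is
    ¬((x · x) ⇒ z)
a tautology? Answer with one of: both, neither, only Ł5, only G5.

In Ł5: at x = 0, z = 0 the value is 0 — not a tautology.
In G5: at x = 0, z = 0 the value is 0 — not a tautology.

neither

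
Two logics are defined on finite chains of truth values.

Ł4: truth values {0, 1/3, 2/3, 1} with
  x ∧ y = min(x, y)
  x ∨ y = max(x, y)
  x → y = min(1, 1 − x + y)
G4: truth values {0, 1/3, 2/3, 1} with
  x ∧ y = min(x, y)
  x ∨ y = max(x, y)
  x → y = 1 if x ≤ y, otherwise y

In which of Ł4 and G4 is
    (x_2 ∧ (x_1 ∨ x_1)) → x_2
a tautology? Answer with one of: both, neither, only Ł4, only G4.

In Ł4: every assignment gives 1 — tautology.
In G4: every assignment gives 1 — tautology.

both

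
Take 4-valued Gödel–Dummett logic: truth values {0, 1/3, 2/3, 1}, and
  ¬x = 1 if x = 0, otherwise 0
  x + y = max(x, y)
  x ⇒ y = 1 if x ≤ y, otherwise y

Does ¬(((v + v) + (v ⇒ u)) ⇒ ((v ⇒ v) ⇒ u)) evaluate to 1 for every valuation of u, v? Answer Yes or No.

Counterexample: take u = 1/3, v = 0.
v + v = 0 + 0 = 0
v ⇒ u = 0 ⇒ 1/3 = 1
(v + v) + (v ⇒ u) = 0 + 1 = 1
v ⇒ v = 0 ⇒ 0 = 1
(v ⇒ v) ⇒ u = 1 ⇒ 1/3 = 1/3
((v + v) + (v ⇒ u)) ⇒ ((v ⇒ v) ⇒ u) = 1 ⇒ 1/3 = 1/3
¬(((v + v) + (v ⇒ u)) ⇒ ((v ⇒ v) ⇒ u)) = ¬1/3 = 0
This gives 0 ≠ 1.

No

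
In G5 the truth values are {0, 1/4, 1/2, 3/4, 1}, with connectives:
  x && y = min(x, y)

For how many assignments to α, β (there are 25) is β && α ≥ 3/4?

4

value 1: 1 assignment (counts)
value 3/4: 3 assignments (counts)
value 1/2: 5 assignments
value 1/4: 7 assignments
value 0: 9 assignments
So 4 of the 25 assignments meet the threshold.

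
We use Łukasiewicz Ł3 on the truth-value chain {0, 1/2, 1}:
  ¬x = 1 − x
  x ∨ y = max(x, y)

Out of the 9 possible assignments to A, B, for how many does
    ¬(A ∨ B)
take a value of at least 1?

A = 0, B = 0 ↦ 1  ≥
A = 0, B = 1/2 ↦ 1/2  <
A = 0, B = 1 ↦ 0  <
A = 1/2, B = 0 ↦ 1/2  <
A = 1/2, B = 1/2 ↦ 1/2  <
A = 1/2, B = 1 ↦ 0  <
A = 1, B = 0 ↦ 0  <
A = 1, B = 1/2 ↦ 0  <
A = 1, B = 1 ↦ 0  <
So 1 of the 9 assignments meets the threshold.

1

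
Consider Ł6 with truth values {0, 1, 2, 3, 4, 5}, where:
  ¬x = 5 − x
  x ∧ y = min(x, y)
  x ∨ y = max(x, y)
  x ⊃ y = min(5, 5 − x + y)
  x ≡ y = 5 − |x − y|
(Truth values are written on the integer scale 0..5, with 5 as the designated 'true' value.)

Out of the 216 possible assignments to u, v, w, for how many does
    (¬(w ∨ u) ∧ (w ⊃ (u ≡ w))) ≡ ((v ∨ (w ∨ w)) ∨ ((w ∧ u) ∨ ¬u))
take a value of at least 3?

109

value 5: 42 assignments (counts)
value 4: 35 assignments (counts)
value 3: 32 assignments (counts)
value 2: 43 assignments
value 1: 23 assignments
value 0: 41 assignments
So 109 of the 216 assignments meet the threshold.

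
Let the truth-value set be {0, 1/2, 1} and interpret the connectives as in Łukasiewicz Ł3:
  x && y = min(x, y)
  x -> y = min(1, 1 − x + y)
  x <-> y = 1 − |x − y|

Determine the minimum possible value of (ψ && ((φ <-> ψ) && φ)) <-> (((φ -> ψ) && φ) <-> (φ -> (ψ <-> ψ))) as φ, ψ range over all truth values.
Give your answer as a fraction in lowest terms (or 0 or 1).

1/2

Take φ = 1/2, ψ = 0:
φ <-> ψ = 1/2 <-> 0 = 1/2
(φ <-> ψ) && φ = 1/2 && 1/2 = 1/2
ψ && ((φ <-> ψ) && φ) = 0 && 1/2 = 0
φ -> ψ = 1/2 -> 0 = 1/2
(φ -> ψ) && φ = 1/2 && 1/2 = 1/2
ψ <-> ψ = 0 <-> 0 = 1
φ -> (ψ <-> ψ) = 1/2 -> 1 = 1
((φ -> ψ) && φ) <-> (φ -> (ψ <-> ψ)) = 1/2 <-> 1 = 1/2
(ψ && ((φ <-> ψ) && φ)) <-> (((φ -> ψ) && φ) <-> (φ -> (ψ <-> ψ))) = 0 <-> 1/2 = 1/2
No assignment yields a value below 1/2, so this is the minimum.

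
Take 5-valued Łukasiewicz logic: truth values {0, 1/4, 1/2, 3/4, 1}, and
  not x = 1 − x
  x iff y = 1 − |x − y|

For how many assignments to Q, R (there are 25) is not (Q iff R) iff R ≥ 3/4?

14

value 1: 7 assignments (counts)
value 3/4: 7 assignments (counts)
value 1/2: 6 assignments
value 1/4: 3 assignments
value 0: 2 assignments
So 14 of the 25 assignments meet the threshold.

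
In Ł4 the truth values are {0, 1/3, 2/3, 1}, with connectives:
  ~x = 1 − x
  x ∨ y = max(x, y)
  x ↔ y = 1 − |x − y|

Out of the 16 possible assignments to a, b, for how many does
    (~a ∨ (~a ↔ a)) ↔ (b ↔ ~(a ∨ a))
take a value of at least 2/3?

12

a = 0, b = 0 ↦ 0  <
a = 0, b = 1/3 ↦ 1/3  <
a = 0, b = 2/3 ↦ 2/3  ≥
a = 0, b = 1 ↦ 1  ≥
a = 1/3, b = 0 ↦ 2/3  ≥
a = 1/3, b = 1/3 ↦ 1  ≥
a = 1/3, b = 2/3 ↦ 2/3  ≥
a = 1/3, b = 1 ↦ 1  ≥
a = 2/3, b = 0 ↦ 1  ≥
a = 2/3, b = 1/3 ↦ 2/3  ≥
a = 2/3, b = 2/3 ↦ 1  ≥
a = 2/3, b = 1 ↦ 2/3  ≥
a = 1, b = 0 ↦ 0  <
a = 1, b = 1/3 ↦ 1/3  <
a = 1, b = 2/3 ↦ 2/3  ≥
a = 1, b = 1 ↦ 1  ≥
So 12 of the 16 assignments meet the threshold.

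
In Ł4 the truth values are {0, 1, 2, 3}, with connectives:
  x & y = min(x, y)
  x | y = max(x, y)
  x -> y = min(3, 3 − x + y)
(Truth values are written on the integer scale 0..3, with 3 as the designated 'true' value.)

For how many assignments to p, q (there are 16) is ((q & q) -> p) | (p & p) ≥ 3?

10

p = 0, q = 0 ↦ 3  ≥
p = 0, q = 1 ↦ 2  <
p = 0, q = 2 ↦ 1  <
p = 0, q = 3 ↦ 0  <
p = 1, q = 0 ↦ 3  ≥
p = 1, q = 1 ↦ 3  ≥
p = 1, q = 2 ↦ 2  <
p = 1, q = 3 ↦ 1  <
p = 2, q = 0 ↦ 3  ≥
p = 2, q = 1 ↦ 3  ≥
p = 2, q = 2 ↦ 3  ≥
p = 2, q = 3 ↦ 2  <
p = 3, q = 0 ↦ 3  ≥
p = 3, q = 1 ↦ 3  ≥
p = 3, q = 2 ↦ 3  ≥
p = 3, q = 3 ↦ 3  ≥
So 10 of the 16 assignments meet the threshold.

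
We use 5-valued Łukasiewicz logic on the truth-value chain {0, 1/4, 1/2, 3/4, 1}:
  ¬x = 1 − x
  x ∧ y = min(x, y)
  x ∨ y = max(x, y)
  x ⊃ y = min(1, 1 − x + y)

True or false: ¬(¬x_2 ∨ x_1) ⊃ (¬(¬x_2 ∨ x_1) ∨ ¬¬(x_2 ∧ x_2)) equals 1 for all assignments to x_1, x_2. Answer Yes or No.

At x_1 = 1/4, x_2 = 1/2, for instance:
¬x_2 = ¬1/2 = 1/2
¬x_2 ∨ x_1 = 1/2 ∨ 1/4 = 1/2
¬(¬x_2 ∨ x_1) = ¬1/2 = 1/2
x_2 ∧ x_2 = 1/2 ∧ 1/2 = 1/2
¬(x_2 ∧ x_2) = ¬1/2 = 1/2
¬¬(x_2 ∧ x_2) = ¬1/2 = 1/2
¬(¬x_2 ∨ x_1) ∨ ¬¬(x_2 ∧ x_2) = 1/2 ∨ 1/2 = 1/2
¬(¬x_2 ∨ x_1) ⊃ (¬(¬x_2 ∨ x_1) ∨ ¬¬(x_2 ∧ x_2)) = 1/2 ⊃ 1/2 = 1
and checking the remaining 24 assignments likewise gives ≥ 1 in every case.

Yes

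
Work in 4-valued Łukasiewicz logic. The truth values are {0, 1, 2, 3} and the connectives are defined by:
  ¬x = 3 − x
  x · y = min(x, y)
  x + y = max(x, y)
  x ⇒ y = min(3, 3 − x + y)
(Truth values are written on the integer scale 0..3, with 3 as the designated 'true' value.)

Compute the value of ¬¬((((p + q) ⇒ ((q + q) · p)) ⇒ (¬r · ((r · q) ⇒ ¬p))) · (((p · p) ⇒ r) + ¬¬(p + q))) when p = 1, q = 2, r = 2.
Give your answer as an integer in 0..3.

2

p + q = 1 + 2 = 2
q + q = 2 + 2 = 2
(q + q) · p = 2 · 1 = 1
(p + q) ⇒ ((q + q) · p) = 2 ⇒ 1 = 2
¬r = ¬2 = 1
r · q = 2 · 2 = 2
¬p = ¬1 = 2
(r · q) ⇒ ¬p = 2 ⇒ 2 = 3
¬r · ((r · q) ⇒ ¬p) = 1 · 3 = 1
((p + q) ⇒ ((q + q) · p)) ⇒ (¬r · ((r · q) ⇒ ¬p)) = 2 ⇒ 1 = 2
p · p = 1 · 1 = 1
(p · p) ⇒ r = 1 ⇒ 2 = 3
p + q = 1 + 2 = 2
¬(p + q) = ¬2 = 1
¬¬(p + q) = ¬1 = 2
((p · p) ⇒ r) + ¬¬(p + q) = 3 + 2 = 3
(((p + q) ⇒ ((q + q) · p)) ⇒ (¬r · ((r · q) ⇒ ¬p))) · (((p · p) ⇒ r) + ¬¬(p + q)) = 2 · 3 = 2
¬((((p + q) ⇒ ((q + q) · p)) ⇒ (¬r · ((r · q) ⇒ ¬p))) · (((p · p) ⇒ r) + ¬¬(p + q))) = ¬2 = 1
¬¬((((p + q) ⇒ ((q + q) · p)) ⇒ (¬r · ((r · q) ⇒ ¬p))) · (((p · p) ⇒ r) + ¬¬(p + q))) = ¬1 = 2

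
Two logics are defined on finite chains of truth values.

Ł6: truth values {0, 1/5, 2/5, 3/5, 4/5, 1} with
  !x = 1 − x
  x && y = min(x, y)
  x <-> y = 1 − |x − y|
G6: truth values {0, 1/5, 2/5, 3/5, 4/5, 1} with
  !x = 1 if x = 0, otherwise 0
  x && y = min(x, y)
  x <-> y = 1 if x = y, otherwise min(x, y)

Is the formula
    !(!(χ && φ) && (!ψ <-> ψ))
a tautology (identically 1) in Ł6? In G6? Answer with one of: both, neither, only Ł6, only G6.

In Ł6: at φ = 0, ψ = 1/5, χ = 0 the value is 3/5 — not a tautology.
In G6: every assignment gives 1 — tautology.

only G6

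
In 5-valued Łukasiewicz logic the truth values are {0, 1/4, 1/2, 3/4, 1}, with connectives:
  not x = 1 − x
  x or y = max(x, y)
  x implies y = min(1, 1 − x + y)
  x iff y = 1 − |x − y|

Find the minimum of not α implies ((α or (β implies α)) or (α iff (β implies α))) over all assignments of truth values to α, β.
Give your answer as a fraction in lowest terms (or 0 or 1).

1/2

Take α = 0, β = 1/2:
not α = not 0 = 1
β implies α = 1/2 implies 0 = 1/2
α or (β implies α) = 0 or 1/2 = 1/2
β implies α = 1/2 implies 0 = 1/2
α iff (β implies α) = 0 iff 1/2 = 1/2
(α or (β implies α)) or (α iff (β implies α)) = 1/2 or 1/2 = 1/2
not α implies ((α or (β implies α)) or (α iff (β implies α))) = 1 implies 1/2 = 1/2
No assignment yields a value below 1/2, so this is the minimum.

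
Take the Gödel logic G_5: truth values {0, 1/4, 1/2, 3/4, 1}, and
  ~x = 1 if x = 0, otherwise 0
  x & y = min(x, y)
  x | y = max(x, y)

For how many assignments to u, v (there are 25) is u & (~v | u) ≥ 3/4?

10

value 1: 5 assignments (counts)
value 3/4: 5 assignments (counts)
value 1/2: 5 assignments
value 1/4: 5 assignments
value 0: 5 assignments
So 10 of the 25 assignments meet the threshold.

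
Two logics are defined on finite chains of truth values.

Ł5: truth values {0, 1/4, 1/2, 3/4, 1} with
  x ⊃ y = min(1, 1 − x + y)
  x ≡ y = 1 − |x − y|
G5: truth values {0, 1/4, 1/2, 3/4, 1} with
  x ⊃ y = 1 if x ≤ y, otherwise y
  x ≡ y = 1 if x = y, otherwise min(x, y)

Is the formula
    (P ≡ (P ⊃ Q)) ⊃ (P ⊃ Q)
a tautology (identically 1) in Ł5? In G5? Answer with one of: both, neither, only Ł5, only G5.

In Ł5: at P = 1/2, Q = 0 the value is 1/2 — not a tautology.
In G5: every assignment gives 1 — tautology.

only G5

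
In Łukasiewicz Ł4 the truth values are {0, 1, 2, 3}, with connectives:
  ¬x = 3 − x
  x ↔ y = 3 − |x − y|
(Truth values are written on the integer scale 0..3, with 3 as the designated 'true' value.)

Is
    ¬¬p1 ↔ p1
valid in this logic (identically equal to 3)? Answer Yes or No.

p1 = 0 ↦ 3
p1 = 1 ↦ 3
p1 = 2 ↦ 3
p1 = 3 ↦ 3
Every assignment gives a value ≥ 3.

Yes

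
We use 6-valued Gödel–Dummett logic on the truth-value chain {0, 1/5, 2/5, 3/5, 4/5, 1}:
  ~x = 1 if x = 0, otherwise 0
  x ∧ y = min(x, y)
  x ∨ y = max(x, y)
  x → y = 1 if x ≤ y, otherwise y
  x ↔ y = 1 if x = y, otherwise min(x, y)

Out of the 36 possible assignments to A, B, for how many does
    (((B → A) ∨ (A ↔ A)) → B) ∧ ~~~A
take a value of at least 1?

1

value 1: 1 assignment (counts)
value 4/5: 1 assignment
value 3/5: 1 assignment
value 2/5: 1 assignment
value 1/5: 1 assignment
value 0: 31 assignments
So 1 of the 36 assignments meets the threshold.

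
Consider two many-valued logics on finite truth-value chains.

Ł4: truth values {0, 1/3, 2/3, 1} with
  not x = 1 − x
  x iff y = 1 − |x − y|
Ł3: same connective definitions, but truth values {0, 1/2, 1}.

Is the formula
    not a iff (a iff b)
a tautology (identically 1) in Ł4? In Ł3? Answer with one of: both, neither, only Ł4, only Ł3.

neither

In Ł4: at a = 0, b = 1/3 the value is 2/3 — not a tautology.
In Ł3: at a = 0, b = 1/2 the value is 1/2 — not a tautology.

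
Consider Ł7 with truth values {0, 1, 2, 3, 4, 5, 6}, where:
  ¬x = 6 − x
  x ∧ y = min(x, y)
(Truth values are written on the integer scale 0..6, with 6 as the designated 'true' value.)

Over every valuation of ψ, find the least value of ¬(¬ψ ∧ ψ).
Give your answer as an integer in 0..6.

3

Take ψ = 3:
¬ψ = ¬3 = 3
¬ψ ∧ ψ = 3 ∧ 3 = 3
¬(¬ψ ∧ ψ) = ¬3 = 3
No assignment yields a value below 3, so this is the minimum.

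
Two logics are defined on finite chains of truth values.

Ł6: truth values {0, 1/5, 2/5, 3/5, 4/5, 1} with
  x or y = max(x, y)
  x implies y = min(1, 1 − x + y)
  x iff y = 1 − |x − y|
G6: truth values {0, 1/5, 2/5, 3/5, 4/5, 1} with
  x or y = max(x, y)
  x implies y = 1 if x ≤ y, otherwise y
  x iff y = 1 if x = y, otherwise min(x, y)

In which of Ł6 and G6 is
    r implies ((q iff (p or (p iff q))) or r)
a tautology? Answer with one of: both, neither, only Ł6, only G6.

both

In Ł6: every assignment gives 1 — tautology.
In G6: every assignment gives 1 — tautology.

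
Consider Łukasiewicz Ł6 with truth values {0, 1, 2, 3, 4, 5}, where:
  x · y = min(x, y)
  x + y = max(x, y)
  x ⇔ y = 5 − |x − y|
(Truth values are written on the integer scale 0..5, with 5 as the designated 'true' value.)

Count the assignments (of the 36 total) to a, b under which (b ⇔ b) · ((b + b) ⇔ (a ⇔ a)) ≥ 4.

12

value 5: 6 assignments (counts)
value 4: 6 assignments (counts)
value 3: 6 assignments
value 2: 6 assignments
value 1: 6 assignments
value 0: 6 assignments
So 12 of the 36 assignments meet the threshold.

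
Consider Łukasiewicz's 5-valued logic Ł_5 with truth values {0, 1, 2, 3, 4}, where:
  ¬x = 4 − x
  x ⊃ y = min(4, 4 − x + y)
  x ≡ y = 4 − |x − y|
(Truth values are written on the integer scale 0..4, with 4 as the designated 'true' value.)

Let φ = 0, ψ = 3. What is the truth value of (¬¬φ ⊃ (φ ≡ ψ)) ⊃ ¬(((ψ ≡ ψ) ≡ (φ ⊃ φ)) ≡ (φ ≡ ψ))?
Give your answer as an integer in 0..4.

3

¬φ = ¬0 = 4
¬¬φ = ¬4 = 0
φ ≡ ψ = 0 ≡ 3 = 1
¬¬φ ⊃ (φ ≡ ψ) = 0 ⊃ 1 = 4
ψ ≡ ψ = 3 ≡ 3 = 4
φ ⊃ φ = 0 ⊃ 0 = 4
(ψ ≡ ψ) ≡ (φ ⊃ φ) = 4 ≡ 4 = 4
φ ≡ ψ = 0 ≡ 3 = 1
((ψ ≡ ψ) ≡ (φ ⊃ φ)) ≡ (φ ≡ ψ) = 4 ≡ 1 = 1
¬(((ψ ≡ ψ) ≡ (φ ⊃ φ)) ≡ (φ ≡ ψ)) = ¬1 = 3
(¬¬φ ⊃ (φ ≡ ψ)) ⊃ ¬(((ψ ≡ ψ) ≡ (φ ⊃ φ)) ≡ (φ ≡ ψ)) = 4 ⊃ 3 = 3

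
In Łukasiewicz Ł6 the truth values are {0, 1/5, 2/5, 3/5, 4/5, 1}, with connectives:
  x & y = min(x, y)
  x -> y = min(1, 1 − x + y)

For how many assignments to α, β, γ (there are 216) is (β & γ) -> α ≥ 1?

value 1: 161 assignments (counts)
value 4/5: 25 assignments
value 3/5: 16 assignments
value 2/5: 9 assignments
value 1/5: 4 assignments
value 0: 1 assignment
So 161 of the 216 assignments meet the threshold.

161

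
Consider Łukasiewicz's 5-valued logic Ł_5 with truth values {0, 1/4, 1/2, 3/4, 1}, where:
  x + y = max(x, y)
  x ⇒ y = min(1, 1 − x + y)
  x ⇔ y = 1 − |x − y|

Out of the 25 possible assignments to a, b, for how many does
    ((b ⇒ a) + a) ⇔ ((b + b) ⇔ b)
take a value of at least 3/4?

value 1: 15 assignments (counts)
value 3/4: 4 assignments (counts)
value 1/2: 3 assignments
value 1/4: 2 assignments
value 0: 1 assignment
So 19 of the 25 assignments meet the threshold.

19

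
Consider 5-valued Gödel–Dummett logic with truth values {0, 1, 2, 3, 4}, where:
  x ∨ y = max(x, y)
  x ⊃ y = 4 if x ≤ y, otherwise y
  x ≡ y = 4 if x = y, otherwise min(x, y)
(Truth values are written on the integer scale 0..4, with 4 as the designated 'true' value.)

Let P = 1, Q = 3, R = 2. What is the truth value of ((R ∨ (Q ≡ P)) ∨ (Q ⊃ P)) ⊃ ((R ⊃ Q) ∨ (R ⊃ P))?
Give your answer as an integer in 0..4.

Q ≡ P = 3 ≡ 1 = 1
R ∨ (Q ≡ P) = 2 ∨ 1 = 2
Q ⊃ P = 3 ⊃ 1 = 1
(R ∨ (Q ≡ P)) ∨ (Q ⊃ P) = 2 ∨ 1 = 2
R ⊃ Q = 2 ⊃ 3 = 4
R ⊃ P = 2 ⊃ 1 = 1
(R ⊃ Q) ∨ (R ⊃ P) = 4 ∨ 1 = 4
((R ∨ (Q ≡ P)) ∨ (Q ⊃ P)) ⊃ ((R ⊃ Q) ∨ (R ⊃ P)) = 2 ⊃ 4 = 4

4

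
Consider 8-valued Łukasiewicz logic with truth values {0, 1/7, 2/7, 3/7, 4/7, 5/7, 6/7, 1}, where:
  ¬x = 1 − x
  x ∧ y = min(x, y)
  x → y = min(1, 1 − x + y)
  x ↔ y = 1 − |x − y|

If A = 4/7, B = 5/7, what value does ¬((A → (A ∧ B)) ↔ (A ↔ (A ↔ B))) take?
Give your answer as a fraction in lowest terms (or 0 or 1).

A ∧ B = 4/7 ∧ 5/7 = 4/7
A → (A ∧ B) = 4/7 → 4/7 = 1
A ↔ B = 4/7 ↔ 5/7 = 6/7
A ↔ (A ↔ B) = 4/7 ↔ 6/7 = 5/7
(A → (A ∧ B)) ↔ (A ↔ (A ↔ B)) = 1 ↔ 5/7 = 5/7
¬((A → (A ∧ B)) ↔ (A ↔ (A ↔ B))) = ¬5/7 = 2/7

2/7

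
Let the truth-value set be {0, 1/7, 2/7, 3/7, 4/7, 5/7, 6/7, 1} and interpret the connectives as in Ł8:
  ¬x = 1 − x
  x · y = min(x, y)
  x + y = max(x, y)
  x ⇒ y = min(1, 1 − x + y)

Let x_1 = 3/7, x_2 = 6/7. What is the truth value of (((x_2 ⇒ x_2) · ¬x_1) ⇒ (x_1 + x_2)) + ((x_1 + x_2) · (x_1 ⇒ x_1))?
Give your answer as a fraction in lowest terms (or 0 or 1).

x_2 ⇒ x_2 = 6/7 ⇒ 6/7 = 1
¬x_1 = ¬3/7 = 4/7
(x_2 ⇒ x_2) · ¬x_1 = 1 · 4/7 = 4/7
x_1 + x_2 = 3/7 + 6/7 = 6/7
((x_2 ⇒ x_2) · ¬x_1) ⇒ (x_1 + x_2) = 4/7 ⇒ 6/7 = 1
x_1 + x_2 = 3/7 + 6/7 = 6/7
x_1 ⇒ x_1 = 3/7 ⇒ 3/7 = 1
(x_1 + x_2) · (x_1 ⇒ x_1) = 6/7 · 1 = 6/7
(((x_2 ⇒ x_2) · ¬x_1) ⇒ (x_1 + x_2)) + ((x_1 + x_2) · (x_1 ⇒ x_1)) = 1 + 6/7 = 1

1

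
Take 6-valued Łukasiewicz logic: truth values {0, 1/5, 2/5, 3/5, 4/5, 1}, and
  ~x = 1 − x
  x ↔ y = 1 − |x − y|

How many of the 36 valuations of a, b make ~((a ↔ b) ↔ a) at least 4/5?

value 1: 2 assignments (counts)
value 4/5: 3 assignments (counts)
value 3/5: 6 assignments
value 2/5: 7 assignments
value 1/5: 10 assignments
value 0: 8 assignments
So 5 of the 36 assignments meet the threshold.

5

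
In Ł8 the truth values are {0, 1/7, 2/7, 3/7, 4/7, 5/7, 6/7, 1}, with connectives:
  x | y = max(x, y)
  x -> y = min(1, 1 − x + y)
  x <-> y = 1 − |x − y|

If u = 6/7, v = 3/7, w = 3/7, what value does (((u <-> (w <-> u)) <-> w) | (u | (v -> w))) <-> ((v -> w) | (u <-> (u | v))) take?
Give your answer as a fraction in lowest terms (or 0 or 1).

w <-> u = 3/7 <-> 6/7 = 4/7
u <-> (w <-> u) = 6/7 <-> 4/7 = 5/7
(u <-> (w <-> u)) <-> w = 5/7 <-> 3/7 = 5/7
v -> w = 3/7 -> 3/7 = 1
u | (v -> w) = 6/7 | 1 = 1
((u <-> (w <-> u)) <-> w) | (u | (v -> w)) = 5/7 | 1 = 1
v -> w = 3/7 -> 3/7 = 1
u | v = 6/7 | 3/7 = 6/7
u <-> (u | v) = 6/7 <-> 6/7 = 1
(v -> w) | (u <-> (u | v)) = 1 | 1 = 1
(((u <-> (w <-> u)) <-> w) | (u | (v -> w))) <-> ((v -> w) | (u <-> (u | v))) = 1 <-> 1 = 1

1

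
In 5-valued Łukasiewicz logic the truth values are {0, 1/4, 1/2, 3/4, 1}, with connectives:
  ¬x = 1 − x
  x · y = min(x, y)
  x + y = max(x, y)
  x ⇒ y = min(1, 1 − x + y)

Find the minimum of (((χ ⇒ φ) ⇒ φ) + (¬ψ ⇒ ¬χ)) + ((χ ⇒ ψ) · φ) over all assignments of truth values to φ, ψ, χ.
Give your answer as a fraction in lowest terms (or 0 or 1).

Take φ = 0, ψ = 0, χ = 1/2:
χ ⇒ φ = 1/2 ⇒ 0 = 1/2
(χ ⇒ φ) ⇒ φ = 1/2 ⇒ 0 = 1/2
¬ψ = ¬0 = 1
¬χ = ¬1/2 = 1/2
¬ψ ⇒ ¬χ = 1 ⇒ 1/2 = 1/2
((χ ⇒ φ) ⇒ φ) + (¬ψ ⇒ ¬χ) = 1/2 + 1/2 = 1/2
χ ⇒ ψ = 1/2 ⇒ 0 = 1/2
(χ ⇒ ψ) · φ = 1/2 · 0 = 0
(((χ ⇒ φ) ⇒ φ) + (¬ψ ⇒ ¬χ)) + ((χ ⇒ ψ) · φ) = 1/2 + 0 = 1/2
No assignment yields a value below 1/2, so this is the minimum.

1/2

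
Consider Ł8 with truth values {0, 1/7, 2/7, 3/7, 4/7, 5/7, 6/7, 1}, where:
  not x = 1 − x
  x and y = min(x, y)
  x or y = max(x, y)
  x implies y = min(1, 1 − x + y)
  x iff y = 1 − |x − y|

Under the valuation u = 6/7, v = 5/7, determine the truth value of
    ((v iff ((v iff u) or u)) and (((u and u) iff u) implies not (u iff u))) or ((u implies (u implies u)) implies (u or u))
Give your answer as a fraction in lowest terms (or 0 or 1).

v iff u = 5/7 iff 6/7 = 6/7
(v iff u) or u = 6/7 or 6/7 = 6/7
v iff ((v iff u) or u) = 5/7 iff 6/7 = 6/7
u and u = 6/7 and 6/7 = 6/7
(u and u) iff u = 6/7 iff 6/7 = 1
u iff u = 6/7 iff 6/7 = 1
not (u iff u) = not 1 = 0
((u and u) iff u) implies not (u iff u) = 1 implies 0 = 0
(v iff ((v iff u) or u)) and (((u and u) iff u) implies not (u iff u)) = 6/7 and 0 = 0
u implies u = 6/7 implies 6/7 = 1
u implies (u implies u) = 6/7 implies 1 = 1
u or u = 6/7 or 6/7 = 6/7
(u implies (u implies u)) implies (u or u) = 1 implies 6/7 = 6/7
((v iff ((v iff u) or u)) and (((u and u) iff u) implies not (u iff u))) or ((u implies (u implies u)) implies (u or u)) = 0 or 6/7 = 6/7

6/7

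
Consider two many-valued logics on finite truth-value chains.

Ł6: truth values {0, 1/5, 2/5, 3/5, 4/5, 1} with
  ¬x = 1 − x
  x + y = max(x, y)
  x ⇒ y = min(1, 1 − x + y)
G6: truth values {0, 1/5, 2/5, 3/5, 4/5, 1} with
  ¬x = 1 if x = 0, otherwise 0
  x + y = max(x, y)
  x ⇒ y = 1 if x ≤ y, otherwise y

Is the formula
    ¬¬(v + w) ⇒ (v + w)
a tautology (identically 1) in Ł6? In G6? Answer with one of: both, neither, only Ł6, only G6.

In Ł6: every assignment gives 1 — tautology.
In G6: at v = 0, w = 1/5 the value is 1/5 — not a tautology.

only Ł6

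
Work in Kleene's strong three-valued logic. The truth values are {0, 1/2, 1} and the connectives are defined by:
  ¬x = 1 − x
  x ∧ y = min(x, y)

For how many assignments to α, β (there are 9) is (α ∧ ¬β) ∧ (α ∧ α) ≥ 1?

1

α = 0, β = 0 ↦ 0  <
α = 0, β = 1/2 ↦ 0  <
α = 0, β = 1 ↦ 0  <
α = 1/2, β = 0 ↦ 1/2  <
α = 1/2, β = 1/2 ↦ 1/2  <
α = 1/2, β = 1 ↦ 0  <
α = 1, β = 0 ↦ 1  ≥
α = 1, β = 1/2 ↦ 1/2  <
α = 1, β = 1 ↦ 0  <
So 1 of the 9 assignments meets the threshold.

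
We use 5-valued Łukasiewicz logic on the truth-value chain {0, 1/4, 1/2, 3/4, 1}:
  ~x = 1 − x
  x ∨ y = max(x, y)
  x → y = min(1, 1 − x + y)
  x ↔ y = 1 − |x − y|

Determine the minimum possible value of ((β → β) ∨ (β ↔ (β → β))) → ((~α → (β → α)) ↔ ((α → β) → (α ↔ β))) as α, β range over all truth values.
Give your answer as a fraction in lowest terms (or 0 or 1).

Take α = 1/2, β = 1:
β → β = 1 → 1 = 1
β → β = 1 → 1 = 1
β ↔ (β → β) = 1 ↔ 1 = 1
(β → β) ∨ (β ↔ (β → β)) = 1 ∨ 1 = 1
~α = ~1/2 = 1/2
β → α = 1 → 1/2 = 1/2
~α → (β → α) = 1/2 → 1/2 = 1
α → β = 1/2 → 1 = 1
α ↔ β = 1/2 ↔ 1 = 1/2
(α → β) → (α ↔ β) = 1 → 1/2 = 1/2
(~α → (β → α)) ↔ ((α → β) → (α ↔ β)) = 1 ↔ 1/2 = 1/2
((β → β) ∨ (β ↔ (β → β))) → ((~α → (β → α)) ↔ ((α → β) → (α ↔ β))) = 1 → 1/2 = 1/2
No assignment yields a value below 1/2, so this is the minimum.

1/2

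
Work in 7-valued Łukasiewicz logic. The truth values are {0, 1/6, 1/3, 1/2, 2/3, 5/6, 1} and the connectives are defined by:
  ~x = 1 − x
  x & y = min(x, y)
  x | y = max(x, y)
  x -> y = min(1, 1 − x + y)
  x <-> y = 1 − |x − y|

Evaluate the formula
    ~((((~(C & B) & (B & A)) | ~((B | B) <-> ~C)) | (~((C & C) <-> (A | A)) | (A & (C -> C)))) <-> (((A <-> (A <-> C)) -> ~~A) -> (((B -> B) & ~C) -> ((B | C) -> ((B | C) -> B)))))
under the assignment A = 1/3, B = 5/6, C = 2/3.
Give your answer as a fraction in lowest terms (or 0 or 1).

1/2

C & B = 2/3 & 5/6 = 2/3
~(C & B) = ~2/3 = 1/3
B & A = 5/6 & 1/3 = 1/3
~(C & B) & (B & A) = 1/3 & 1/3 = 1/3
B | B = 5/6 | 5/6 = 5/6
~C = ~2/3 = 1/3
(B | B) <-> ~C = 5/6 <-> 1/3 = 1/2
~((B | B) <-> ~C) = ~1/2 = 1/2
(~(C & B) & (B & A)) | ~((B | B) <-> ~C) = 1/3 | 1/2 = 1/2
C & C = 2/3 & 2/3 = 2/3
A | A = 1/3 | 1/3 = 1/3
(C & C) <-> (A | A) = 2/3 <-> 1/3 = 2/3
~((C & C) <-> (A | A)) = ~2/3 = 1/3
C -> C = 2/3 -> 2/3 = 1
A & (C -> C) = 1/3 & 1 = 1/3
~((C & C) <-> (A | A)) | (A & (C -> C)) = 1/3 | 1/3 = 1/3
((~(C & B) & (B & A)) | ~((B | B) <-> ~C)) | (~((C & C) <-> (A | A)) | (A & (C -> C))) = 1/2 | 1/3 = 1/2
A <-> C = 1/3 <-> 2/3 = 2/3
A <-> (A <-> C) = 1/3 <-> 2/3 = 2/3
~A = ~1/3 = 2/3
~~A = ~2/3 = 1/3
(A <-> (A <-> C)) -> ~~A = 2/3 -> 1/3 = 2/3
B -> B = 5/6 -> 5/6 = 1
~C = ~2/3 = 1/3
(B -> B) & ~C = 1 & 1/3 = 1/3
B | C = 5/6 | 2/3 = 5/6
B | C = 5/6 | 2/3 = 5/6
(B | C) -> B = 5/6 -> 5/6 = 1
(B | C) -> ((B | C) -> B) = 5/6 -> 1 = 1
((B -> B) & ~C) -> ((B | C) -> ((B | C) -> B)) = 1/3 -> 1 = 1
((A <-> (A <-> C)) -> ~~A) -> (((B -> B) & ~C) -> ((B | C) -> ((B | C) -> B))) = 2/3 -> 1 = 1
(((~(C & B) & (B & A)) | ~((B | B) <-> ~C)) | (~((C & C) <-> (A | A)) | (A & (C -> C)))) <-> (((A <-> (A <-> C)) -> ~~A) -> (((B -> B) & ~C) -> ((B | C) -> ((B | C) -> B)))) = 1/2 <-> 1 = 1/2
~((((~(C & B) & (B & A)) | ~((B | B) <-> ~C)) | (~((C & C) <-> (A | A)) | (A & (C -> C)))) <-> (((A <-> (A <-> C)) -> ~~A) -> (((B -> B) & ~C) -> ((B | C) -> ((B | C) -> B))))) = ~1/2 = 1/2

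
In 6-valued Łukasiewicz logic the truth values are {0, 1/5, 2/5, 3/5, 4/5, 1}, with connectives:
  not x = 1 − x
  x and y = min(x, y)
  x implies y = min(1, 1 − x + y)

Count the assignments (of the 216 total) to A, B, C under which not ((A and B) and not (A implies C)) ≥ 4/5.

176

value 1: 141 assignments (counts)
value 4/5: 35 assignments (counts)
value 3/5: 22 assignments
value 2/5: 12 assignments
value 1/5: 5 assignments
value 0: 1 assignment
So 176 of the 216 assignments meet the threshold.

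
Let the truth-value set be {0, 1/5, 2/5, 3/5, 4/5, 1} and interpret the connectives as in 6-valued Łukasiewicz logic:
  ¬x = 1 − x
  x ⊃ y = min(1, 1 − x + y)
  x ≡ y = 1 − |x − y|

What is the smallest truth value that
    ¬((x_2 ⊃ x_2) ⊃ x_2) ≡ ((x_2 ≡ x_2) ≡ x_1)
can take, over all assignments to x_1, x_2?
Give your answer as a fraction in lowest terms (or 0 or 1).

Take x_1 = 0, x_2 = 0:
x_2 ⊃ x_2 = 0 ⊃ 0 = 1
(x_2 ⊃ x_2) ⊃ x_2 = 1 ⊃ 0 = 0
¬((x_2 ⊃ x_2) ⊃ x_2) = ¬0 = 1
x_2 ≡ x_2 = 0 ≡ 0 = 1
(x_2 ≡ x_2) ≡ x_1 = 1 ≡ 0 = 0
¬((x_2 ⊃ x_2) ⊃ x_2) ≡ ((x_2 ≡ x_2) ≡ x_1) = 1 ≡ 0 = 0
No assignment yields a value below 0, so this is the minimum.

0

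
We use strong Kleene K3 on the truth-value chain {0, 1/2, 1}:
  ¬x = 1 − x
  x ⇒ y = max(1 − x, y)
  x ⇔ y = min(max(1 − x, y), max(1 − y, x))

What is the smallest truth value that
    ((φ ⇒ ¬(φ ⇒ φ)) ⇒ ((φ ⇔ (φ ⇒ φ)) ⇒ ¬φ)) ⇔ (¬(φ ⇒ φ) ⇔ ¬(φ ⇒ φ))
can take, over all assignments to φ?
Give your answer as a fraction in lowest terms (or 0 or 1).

1/2

Take φ = 1/2:
φ ⇒ φ = 1/2 ⇒ 1/2 = 1/2
¬(φ ⇒ φ) = ¬1/2 = 1/2
φ ⇒ ¬(φ ⇒ φ) = 1/2 ⇒ 1/2 = 1/2
φ ⇒ φ = 1/2 ⇒ 1/2 = 1/2
φ ⇔ (φ ⇒ φ) = 1/2 ⇔ 1/2 = 1/2
¬φ = ¬1/2 = 1/2
(φ ⇔ (φ ⇒ φ)) ⇒ ¬φ = 1/2 ⇒ 1/2 = 1/2
(φ ⇒ ¬(φ ⇒ φ)) ⇒ ((φ ⇔ (φ ⇒ φ)) ⇒ ¬φ) = 1/2 ⇒ 1/2 = 1/2
φ ⇒ φ = 1/2 ⇒ 1/2 = 1/2
¬(φ ⇒ φ) = ¬1/2 = 1/2
φ ⇒ φ = 1/2 ⇒ 1/2 = 1/2
¬(φ ⇒ φ) = ¬1/2 = 1/2
¬(φ ⇒ φ) ⇔ ¬(φ ⇒ φ) = 1/2 ⇔ 1/2 = 1/2
((φ ⇒ ¬(φ ⇒ φ)) ⇒ ((φ ⇔ (φ ⇒ φ)) ⇒ ¬φ)) ⇔ (¬(φ ⇒ φ) ⇔ ¬(φ ⇒ φ)) = 1/2 ⇔ 1/2 = 1/2
No assignment yields a value below 1/2, so this is the minimum.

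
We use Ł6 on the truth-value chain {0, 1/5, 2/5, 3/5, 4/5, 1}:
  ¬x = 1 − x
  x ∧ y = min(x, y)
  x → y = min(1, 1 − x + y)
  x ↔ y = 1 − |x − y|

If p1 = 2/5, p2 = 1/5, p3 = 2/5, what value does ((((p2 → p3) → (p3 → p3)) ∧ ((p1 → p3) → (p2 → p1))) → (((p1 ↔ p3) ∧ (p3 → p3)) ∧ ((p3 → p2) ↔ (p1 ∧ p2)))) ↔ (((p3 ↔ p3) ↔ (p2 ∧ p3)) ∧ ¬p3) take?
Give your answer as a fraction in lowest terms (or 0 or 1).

p2 → p3 = 1/5 → 2/5 = 1
p3 → p3 = 2/5 → 2/5 = 1
(p2 → p3) → (p3 → p3) = 1 → 1 = 1
p1 → p3 = 2/5 → 2/5 = 1
p2 → p1 = 1/5 → 2/5 = 1
(p1 → p3) → (p2 → p1) = 1 → 1 = 1
((p2 → p3) → (p3 → p3)) ∧ ((p1 → p3) → (p2 → p1)) = 1 ∧ 1 = 1
p1 ↔ p3 = 2/5 ↔ 2/5 = 1
p3 → p3 = 2/5 → 2/5 = 1
(p1 ↔ p3) ∧ (p3 → p3) = 1 ∧ 1 = 1
p3 → p2 = 2/5 → 1/5 = 4/5
p1 ∧ p2 = 2/5 ∧ 1/5 = 1/5
(p3 → p2) ↔ (p1 ∧ p2) = 4/5 ↔ 1/5 = 2/5
((p1 ↔ p3) ∧ (p3 → p3)) ∧ ((p3 → p2) ↔ (p1 ∧ p2)) = 1 ∧ 2/5 = 2/5
(((p2 → p3) → (p3 → p3)) ∧ ((p1 → p3) → (p2 → p1))) → (((p1 ↔ p3) ∧ (p3 → p3)) ∧ ((p3 → p2) ↔ (p1 ∧ p2))) = 1 → 2/5 = 2/5
p3 ↔ p3 = 2/5 ↔ 2/5 = 1
p2 ∧ p3 = 1/5 ∧ 2/5 = 1/5
(p3 ↔ p3) ↔ (p2 ∧ p3) = 1 ↔ 1/5 = 1/5
¬p3 = ¬2/5 = 3/5
((p3 ↔ p3) ↔ (p2 ∧ p3)) ∧ ¬p3 = 1/5 ∧ 3/5 = 1/5
((((p2 → p3) → (p3 → p3)) ∧ ((p1 → p3) → (p2 → p1))) → (((p1 ↔ p3) ∧ (p3 → p3)) ∧ ((p3 → p2) ↔ (p1 ∧ p2)))) ↔ (((p3 ↔ p3) ↔ (p2 ∧ p3)) ∧ ¬p3) = 2/5 ↔ 1/5 = 4/5

4/5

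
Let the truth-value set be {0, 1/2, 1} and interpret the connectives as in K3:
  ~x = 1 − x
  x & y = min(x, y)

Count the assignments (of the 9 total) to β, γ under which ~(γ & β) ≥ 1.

5

β = 0, γ = 0 ↦ 1  ≥
β = 0, γ = 1/2 ↦ 1  ≥
β = 0, γ = 1 ↦ 1  ≥
β = 1/2, γ = 0 ↦ 1  ≥
β = 1/2, γ = 1/2 ↦ 1/2  <
β = 1/2, γ = 1 ↦ 1/2  <
β = 1, γ = 0 ↦ 1  ≥
β = 1, γ = 1/2 ↦ 1/2  <
β = 1, γ = 1 ↦ 0  <
So 5 of the 9 assignments meet the threshold.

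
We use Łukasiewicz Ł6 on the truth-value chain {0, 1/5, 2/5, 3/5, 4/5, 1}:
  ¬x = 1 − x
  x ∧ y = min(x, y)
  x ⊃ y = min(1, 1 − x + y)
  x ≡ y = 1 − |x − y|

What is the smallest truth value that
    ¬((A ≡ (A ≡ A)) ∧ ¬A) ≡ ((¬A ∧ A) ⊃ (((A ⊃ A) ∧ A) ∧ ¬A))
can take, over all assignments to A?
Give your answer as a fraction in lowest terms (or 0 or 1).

3/5

Take A = 2/5:
A ≡ A = 2/5 ≡ 2/5 = 1
A ≡ (A ≡ A) = 2/5 ≡ 1 = 2/5
¬A = ¬2/5 = 3/5
(A ≡ (A ≡ A)) ∧ ¬A = 2/5 ∧ 3/5 = 2/5
¬((A ≡ (A ≡ A)) ∧ ¬A) = ¬2/5 = 3/5
¬A = ¬2/5 = 3/5
¬A ∧ A = 3/5 ∧ 2/5 = 2/5
A ⊃ A = 2/5 ⊃ 2/5 = 1
(A ⊃ A) ∧ A = 1 ∧ 2/5 = 2/5
¬A = ¬2/5 = 3/5
((A ⊃ A) ∧ A) ∧ ¬A = 2/5 ∧ 3/5 = 2/5
(¬A ∧ A) ⊃ (((A ⊃ A) ∧ A) ∧ ¬A) = 2/5 ⊃ 2/5 = 1
¬((A ≡ (A ≡ A)) ∧ ¬A) ≡ ((¬A ∧ A) ⊃ (((A ⊃ A) ∧ A) ∧ ¬A)) = 3/5 ≡ 1 = 3/5
No assignment yields a value below 3/5, so this is the minimum.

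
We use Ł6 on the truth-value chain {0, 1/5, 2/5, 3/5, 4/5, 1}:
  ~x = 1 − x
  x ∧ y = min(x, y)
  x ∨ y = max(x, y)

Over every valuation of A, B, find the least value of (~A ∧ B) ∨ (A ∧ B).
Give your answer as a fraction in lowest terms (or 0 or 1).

Take A = 0, B = 0:
~A = ~0 = 1
~A ∧ B = 1 ∧ 0 = 0
A ∧ B = 0 ∧ 0 = 0
(~A ∧ B) ∨ (A ∧ B) = 0 ∨ 0 = 0
No assignment yields a value below 0, so this is the minimum.

0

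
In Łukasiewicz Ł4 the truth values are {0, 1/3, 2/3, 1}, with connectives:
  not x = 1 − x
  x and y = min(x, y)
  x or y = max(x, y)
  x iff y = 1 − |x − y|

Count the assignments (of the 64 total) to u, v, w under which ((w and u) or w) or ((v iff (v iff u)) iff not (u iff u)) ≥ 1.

22

value 1: 22 assignments (counts)
value 2/3: 20 assignments
value 1/3: 17 assignments
value 0: 5 assignments
So 22 of the 64 assignments meet the threshold.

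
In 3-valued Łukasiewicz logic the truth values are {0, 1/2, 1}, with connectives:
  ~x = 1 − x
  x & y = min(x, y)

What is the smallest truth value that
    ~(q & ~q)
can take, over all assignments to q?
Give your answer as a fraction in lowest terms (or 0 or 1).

Take q = 1/2:
~q = ~1/2 = 1/2
q & ~q = 1/2 & 1/2 = 1/2
~(q & ~q) = ~1/2 = 1/2
No assignment yields a value below 1/2, so this is the minimum.

1/2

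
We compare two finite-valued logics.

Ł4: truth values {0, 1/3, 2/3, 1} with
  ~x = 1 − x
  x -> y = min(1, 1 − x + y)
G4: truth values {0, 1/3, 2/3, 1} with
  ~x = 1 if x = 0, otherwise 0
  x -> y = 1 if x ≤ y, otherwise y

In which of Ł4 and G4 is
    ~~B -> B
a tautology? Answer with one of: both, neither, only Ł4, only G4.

only Ł4

In Ł4: every assignment gives 1 — tautology.
In G4: at B = 1/3 the value is 1/3 — not a tautology.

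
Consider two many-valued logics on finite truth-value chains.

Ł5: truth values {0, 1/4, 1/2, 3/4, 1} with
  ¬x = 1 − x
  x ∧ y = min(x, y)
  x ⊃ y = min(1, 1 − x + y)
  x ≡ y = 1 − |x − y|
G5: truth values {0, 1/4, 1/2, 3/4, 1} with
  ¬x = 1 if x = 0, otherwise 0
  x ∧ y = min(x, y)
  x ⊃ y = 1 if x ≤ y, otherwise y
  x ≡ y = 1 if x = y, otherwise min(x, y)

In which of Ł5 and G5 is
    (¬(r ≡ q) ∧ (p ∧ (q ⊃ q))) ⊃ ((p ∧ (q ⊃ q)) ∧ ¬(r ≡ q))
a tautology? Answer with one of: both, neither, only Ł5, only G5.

In Ł5: every assignment gives 1 — tautology.
In G5: every assignment gives 1 — tautology.

both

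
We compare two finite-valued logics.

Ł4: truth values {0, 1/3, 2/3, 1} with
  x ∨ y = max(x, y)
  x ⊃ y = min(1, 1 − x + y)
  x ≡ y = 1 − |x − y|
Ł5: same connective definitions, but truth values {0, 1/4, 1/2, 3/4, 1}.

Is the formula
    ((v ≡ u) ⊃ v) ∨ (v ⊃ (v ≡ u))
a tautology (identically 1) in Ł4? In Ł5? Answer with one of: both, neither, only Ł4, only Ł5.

both

In Ł4: every assignment gives 1 — tautology.
In Ł5: every assignment gives 1 — tautology.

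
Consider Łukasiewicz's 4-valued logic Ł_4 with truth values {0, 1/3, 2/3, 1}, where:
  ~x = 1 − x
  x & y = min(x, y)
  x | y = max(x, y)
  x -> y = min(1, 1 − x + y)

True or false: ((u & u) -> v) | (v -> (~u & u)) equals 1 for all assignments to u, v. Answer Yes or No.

Counterexample: take u = 1, v = 1/3.
u & u = 1 & 1 = 1
(u & u) -> v = 1 -> 1/3 = 1/3
~u = ~1 = 0
~u & u = 0 & 1 = 0
v -> (~u & u) = 1/3 -> 0 = 2/3
((u & u) -> v) | (v -> (~u & u)) = 1/3 | 2/3 = 2/3
This gives 2/3 ≠ 1.

No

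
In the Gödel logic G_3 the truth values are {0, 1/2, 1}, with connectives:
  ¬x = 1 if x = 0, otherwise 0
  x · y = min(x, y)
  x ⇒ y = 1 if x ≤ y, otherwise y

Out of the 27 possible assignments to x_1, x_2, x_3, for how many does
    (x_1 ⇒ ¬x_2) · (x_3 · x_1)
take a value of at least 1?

value 1: 1 assignment (counts)
value 1/2: 3 assignments
value 0: 23 assignments
So 1 of the 27 assignments meets the threshold.

1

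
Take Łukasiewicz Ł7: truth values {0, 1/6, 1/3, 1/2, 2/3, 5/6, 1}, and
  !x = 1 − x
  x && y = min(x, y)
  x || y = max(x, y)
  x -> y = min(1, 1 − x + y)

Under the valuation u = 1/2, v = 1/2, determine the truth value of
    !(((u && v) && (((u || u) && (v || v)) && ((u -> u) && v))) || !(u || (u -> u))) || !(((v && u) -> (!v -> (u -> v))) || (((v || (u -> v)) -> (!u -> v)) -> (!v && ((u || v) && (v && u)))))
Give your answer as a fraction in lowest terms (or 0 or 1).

1/2

u && v = 1/2 && 1/2 = 1/2
u || u = 1/2 || 1/2 = 1/2
v || v = 1/2 || 1/2 = 1/2
(u || u) && (v || v) = 1/2 && 1/2 = 1/2
u -> u = 1/2 -> 1/2 = 1
(u -> u) && v = 1 && 1/2 = 1/2
((u || u) && (v || v)) && ((u -> u) && v) = 1/2 && 1/2 = 1/2
(u && v) && (((u || u) && (v || v)) && ((u -> u) && v)) = 1/2 && 1/2 = 1/2
u -> u = 1/2 -> 1/2 = 1
u || (u -> u) = 1/2 || 1 = 1
!(u || (u -> u)) = !1 = 0
((u && v) && (((u || u) && (v || v)) && ((u -> u) && v))) || !(u || (u -> u)) = 1/2 || 0 = 1/2
!(((u && v) && (((u || u) && (v || v)) && ((u -> u) && v))) || !(u || (u -> u))) = !1/2 = 1/2
v && u = 1/2 && 1/2 = 1/2
!v = !1/2 = 1/2
u -> v = 1/2 -> 1/2 = 1
!v -> (u -> v) = 1/2 -> 1 = 1
(v && u) -> (!v -> (u -> v)) = 1/2 -> 1 = 1
u -> v = 1/2 -> 1/2 = 1
v || (u -> v) = 1/2 || 1 = 1
!u = !1/2 = 1/2
!u -> v = 1/2 -> 1/2 = 1
(v || (u -> v)) -> (!u -> v) = 1 -> 1 = 1
!v = !1/2 = 1/2
u || v = 1/2 || 1/2 = 1/2
v && u = 1/2 && 1/2 = 1/2
(u || v) && (v && u) = 1/2 && 1/2 = 1/2
!v && ((u || v) && (v && u)) = 1/2 && 1/2 = 1/2
((v || (u -> v)) -> (!u -> v)) -> (!v && ((u || v) && (v && u))) = 1 -> 1/2 = 1/2
((v && u) -> (!v -> (u -> v))) || (((v || (u -> v)) -> (!u -> v)) -> (!v && ((u || v) && (v && u)))) = 1 || 1/2 = 1
!(((v && u) -> (!v -> (u -> v))) || (((v || (u -> v)) -> (!u -> v)) -> (!v && ((u || v) && (v && u))))) = !1 = 0
!(((u && v) && (((u || u) && (v || v)) && ((u -> u) && v))) || !(u || (u -> u))) || !(((v && u) -> (!v -> (u -> v))) || (((v || (u -> v)) -> (!u -> v)) -> (!v && ((u || v) && (v && u))))) = 1/2 || 0 = 1/2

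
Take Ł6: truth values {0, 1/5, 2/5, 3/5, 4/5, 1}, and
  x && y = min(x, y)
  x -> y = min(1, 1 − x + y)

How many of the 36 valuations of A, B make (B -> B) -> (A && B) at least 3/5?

9

value 1: 1 assignment (counts)
value 4/5: 3 assignments (counts)
value 3/5: 5 assignments (counts)
value 2/5: 7 assignments
value 1/5: 9 assignments
value 0: 11 assignments
So 9 of the 36 assignments meet the threshold.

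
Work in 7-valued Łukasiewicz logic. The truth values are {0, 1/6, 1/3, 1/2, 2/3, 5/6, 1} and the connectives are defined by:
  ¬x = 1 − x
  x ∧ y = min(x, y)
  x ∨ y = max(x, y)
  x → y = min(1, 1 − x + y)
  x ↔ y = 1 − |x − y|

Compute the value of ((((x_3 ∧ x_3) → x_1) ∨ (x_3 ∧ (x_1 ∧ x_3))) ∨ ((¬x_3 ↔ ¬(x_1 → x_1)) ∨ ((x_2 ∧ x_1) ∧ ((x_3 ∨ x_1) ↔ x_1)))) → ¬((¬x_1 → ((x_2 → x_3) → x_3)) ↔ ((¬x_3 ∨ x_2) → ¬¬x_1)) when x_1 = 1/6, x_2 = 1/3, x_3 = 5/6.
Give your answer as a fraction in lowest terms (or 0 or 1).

x_3 ∧ x_3 = 5/6 ∧ 5/6 = 5/6
(x_3 ∧ x_3) → x_1 = 5/6 → 1/6 = 1/3
x_1 ∧ x_3 = 1/6 ∧ 5/6 = 1/6
x_3 ∧ (x_1 ∧ x_3) = 5/6 ∧ 1/6 = 1/6
((x_3 ∧ x_3) → x_1) ∨ (x_3 ∧ (x_1 ∧ x_3)) = 1/3 ∨ 1/6 = 1/3
¬x_3 = ¬5/6 = 1/6
x_1 → x_1 = 1/6 → 1/6 = 1
¬(x_1 → x_1) = ¬1 = 0
¬x_3 ↔ ¬(x_1 → x_1) = 1/6 ↔ 0 = 5/6
x_2 ∧ x_1 = 1/3 ∧ 1/6 = 1/6
x_3 ∨ x_1 = 5/6 ∨ 1/6 = 5/6
(x_3 ∨ x_1) ↔ x_1 = 5/6 ↔ 1/6 = 1/3
(x_2 ∧ x_1) ∧ ((x_3 ∨ x_1) ↔ x_1) = 1/6 ∧ 1/3 = 1/6
(¬x_3 ↔ ¬(x_1 → x_1)) ∨ ((x_2 ∧ x_1) ∧ ((x_3 ∨ x_1) ↔ x_1)) = 5/6 ∨ 1/6 = 5/6
(((x_3 ∧ x_3) → x_1) ∨ (x_3 ∧ (x_1 ∧ x_3))) ∨ ((¬x_3 ↔ ¬(x_1 → x_1)) ∨ ((x_2 ∧ x_1) ∧ ((x_3 ∨ x_1) ↔ x_1))) = 1/3 ∨ 5/6 = 5/6
¬x_1 = ¬1/6 = 5/6
x_2 → x_3 = 1/3 → 5/6 = 1
(x_2 → x_3) → x_3 = 1 → 5/6 = 5/6
¬x_1 → ((x_2 → x_3) → x_3) = 5/6 → 5/6 = 1
¬x_3 = ¬5/6 = 1/6
¬x_3 ∨ x_2 = 1/6 ∨ 1/3 = 1/3
¬x_1 = ¬1/6 = 5/6
¬¬x_1 = ¬5/6 = 1/6
(¬x_3 ∨ x_2) → ¬¬x_1 = 1/3 → 1/6 = 5/6
(¬x_1 → ((x_2 → x_3) → x_3)) ↔ ((¬x_3 ∨ x_2) → ¬¬x_1) = 1 ↔ 5/6 = 5/6
¬((¬x_1 → ((x_2 → x_3) → x_3)) ↔ ((¬x_3 ∨ x_2) → ¬¬x_1)) = ¬5/6 = 1/6
((((x_3 ∧ x_3) → x_1) ∨ (x_3 ∧ (x_1 ∧ x_3))) ∨ ((¬x_3 ↔ ¬(x_1 → x_1)) ∨ ((x_2 ∧ x_1) ∧ ((x_3 ∨ x_1) ↔ x_1)))) → ¬((¬x_1 → ((x_2 → x_3) → x_3)) ↔ ((¬x_3 ∨ x_2) → ¬¬x_1)) = 5/6 → 1/6 = 1/3

1/3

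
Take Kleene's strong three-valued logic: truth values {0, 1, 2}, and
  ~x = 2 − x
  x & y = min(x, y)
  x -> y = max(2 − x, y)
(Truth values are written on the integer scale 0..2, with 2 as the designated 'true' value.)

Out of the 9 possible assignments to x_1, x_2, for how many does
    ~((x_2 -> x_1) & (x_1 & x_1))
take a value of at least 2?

3

x_1 = 0, x_2 = 0 ↦ 2  ≥
x_1 = 0, x_2 = 1 ↦ 2  ≥
x_1 = 0, x_2 = 2 ↦ 2  ≥
x_1 = 1, x_2 = 0 ↦ 1  <
x_1 = 1, x_2 = 1 ↦ 1  <
x_1 = 1, x_2 = 2 ↦ 1  <
x_1 = 2, x_2 = 0 ↦ 0  <
x_1 = 2, x_2 = 1 ↦ 0  <
x_1 = 2, x_2 = 2 ↦ 0  <
So 3 of the 9 assignments meet the threshold.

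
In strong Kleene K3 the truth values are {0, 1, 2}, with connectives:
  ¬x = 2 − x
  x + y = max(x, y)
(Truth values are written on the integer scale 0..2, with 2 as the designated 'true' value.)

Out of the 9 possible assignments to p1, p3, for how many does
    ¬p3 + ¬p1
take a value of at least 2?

5

p1 = 0, p3 = 0 ↦ 2  ≥
p1 = 0, p3 = 1 ↦ 2  ≥
p1 = 0, p3 = 2 ↦ 2  ≥
p1 = 1, p3 = 0 ↦ 2  ≥
p1 = 1, p3 = 1 ↦ 1  <
p1 = 1, p3 = 2 ↦ 1  <
p1 = 2, p3 = 0 ↦ 2  ≥
p1 = 2, p3 = 1 ↦ 1  <
p1 = 2, p3 = 2 ↦ 0  <
So 5 of the 9 assignments meet the threshold.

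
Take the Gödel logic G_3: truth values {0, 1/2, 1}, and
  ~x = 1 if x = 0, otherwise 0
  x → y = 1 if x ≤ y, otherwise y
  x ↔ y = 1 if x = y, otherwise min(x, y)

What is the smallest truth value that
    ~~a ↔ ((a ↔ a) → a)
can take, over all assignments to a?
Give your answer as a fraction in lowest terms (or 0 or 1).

Take a = 1/2:
~a = ~1/2 = 0
~~a = ~0 = 1
a ↔ a = 1/2 ↔ 1/2 = 1
(a ↔ a) → a = 1 → 1/2 = 1/2
~~a ↔ ((a ↔ a) → a) = 1 ↔ 1/2 = 1/2
No assignment yields a value below 1/2, so this is the minimum.

1/2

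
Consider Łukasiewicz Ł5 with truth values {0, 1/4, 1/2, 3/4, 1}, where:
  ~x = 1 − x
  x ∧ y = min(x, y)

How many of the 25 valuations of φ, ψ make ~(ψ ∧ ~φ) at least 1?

value 1: 9 assignments (counts)
value 3/4: 7 assignments
value 1/2: 5 assignments
value 1/4: 3 assignments
value 0: 1 assignment
So 9 of the 25 assignments meet the threshold.

9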